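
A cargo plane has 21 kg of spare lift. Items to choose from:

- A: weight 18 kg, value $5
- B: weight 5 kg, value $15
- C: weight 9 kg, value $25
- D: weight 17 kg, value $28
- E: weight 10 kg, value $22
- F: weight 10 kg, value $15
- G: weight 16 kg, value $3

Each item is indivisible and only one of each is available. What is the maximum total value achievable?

This is a 0/1 knapsack; check combinations near the capacity.
- C+E: weight 9+10=19, value 25+22=47
- B+C: weight 5+9=14, value 15+25=40
- C+F: weight 9+10=19, value 25+15=40
- B+E: weight 5+10=15, value 15+22=37
Best: $47.

$47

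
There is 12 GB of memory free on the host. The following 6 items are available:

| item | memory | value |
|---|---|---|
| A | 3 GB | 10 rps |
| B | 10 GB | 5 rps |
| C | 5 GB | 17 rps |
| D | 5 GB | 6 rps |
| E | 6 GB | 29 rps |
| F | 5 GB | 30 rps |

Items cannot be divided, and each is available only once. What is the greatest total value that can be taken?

59 rps

Check high-value combinations within 12 GB:
- E+F: memory 6+5=11, value 29+30=59
- C+F: memory 5+5=10, value 17+30=47
- C+E: memory 5+6=11, value 17+29=46
- A+F: memory 3+5=8, value 10+30=40
- A+E: memory 3+6=9, value 10+29=39
Best: 59 rps.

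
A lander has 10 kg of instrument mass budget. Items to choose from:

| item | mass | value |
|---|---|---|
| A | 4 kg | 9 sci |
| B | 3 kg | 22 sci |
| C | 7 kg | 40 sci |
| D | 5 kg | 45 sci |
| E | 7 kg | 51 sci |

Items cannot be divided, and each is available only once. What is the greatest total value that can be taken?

Check high-value combinations within 10 kg:
- B+E: mass 3+7=10, value 22+51=73
- B+D: mass 3+5=8, value 22+45=67
- B+C: mass 3+7=10, value 22+40=62
- A+D: mass 4+5=9, value 9+45=54
- E: mass 7, value 51
Best: 73 sci.

73 sci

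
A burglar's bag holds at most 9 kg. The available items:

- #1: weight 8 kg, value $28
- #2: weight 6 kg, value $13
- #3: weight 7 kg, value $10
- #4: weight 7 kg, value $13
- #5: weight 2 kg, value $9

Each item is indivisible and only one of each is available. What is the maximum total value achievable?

$28

Check high-value combinations within 9 kg:
- #1: weight 8, value 28
- #2+#5: weight 6+2=8, value 13+9=22
- #4+#5: weight 7+2=9, value 13+9=22
- #3+#5: weight 7+2=9, value 10+9=19
- #2: weight 6, value 13
Best: $28.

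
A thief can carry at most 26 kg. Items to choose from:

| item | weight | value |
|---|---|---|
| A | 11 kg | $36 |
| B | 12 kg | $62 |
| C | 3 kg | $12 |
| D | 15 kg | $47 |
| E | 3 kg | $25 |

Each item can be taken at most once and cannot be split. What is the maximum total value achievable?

Check high-value combinations within 26 kg:
- A+B+E: weight 11+12+3=26, value 36+62+25=123
- A+B+C: weight 11+12+3=26, value 36+62+12=110
- B+C+E: weight 12+3+3=18, value 62+12+25=99
- A+B: weight 11+12=23, value 36+62=98
- B+E: weight 12+3=15, value 62+25=87
Best: $123.

$123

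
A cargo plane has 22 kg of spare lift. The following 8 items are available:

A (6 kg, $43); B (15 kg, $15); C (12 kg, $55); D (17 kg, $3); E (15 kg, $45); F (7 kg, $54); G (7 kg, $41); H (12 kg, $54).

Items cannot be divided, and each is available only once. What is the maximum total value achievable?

$138

This is a 0/1 knapsack; check combinations near the capacity.
- A+F+G: weight 6+7+7=20, value 43+54+41=138
- C+F: weight 12+7=19, value 55+54=109
- F+H: weight 7+12=19, value 54+54=108
Best: $138.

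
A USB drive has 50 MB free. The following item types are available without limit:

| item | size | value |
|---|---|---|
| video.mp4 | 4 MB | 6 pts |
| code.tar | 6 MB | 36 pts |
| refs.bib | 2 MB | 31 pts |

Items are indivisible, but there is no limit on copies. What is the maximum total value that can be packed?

775 pts

Best value-per-unit is refs.bib at 31/2, and filling with it alone uses size 25×2=50. No mix of the others beats 25×31 = 775.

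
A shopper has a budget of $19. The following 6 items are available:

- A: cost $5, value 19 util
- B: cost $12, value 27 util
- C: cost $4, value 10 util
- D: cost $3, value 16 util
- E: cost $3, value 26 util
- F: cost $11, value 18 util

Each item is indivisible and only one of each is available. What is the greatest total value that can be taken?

71 util

Check high-value combinations within $19:
- A+C+D+E: cost 5+4+3+3=15, value 19+10+16+26=71
- B+D+E: cost 12+3+3=18, value 27+16+26=69
- B+C+E: cost 12+4+3=19, value 27+10+26=63
- A+E+F: cost 5+3+11=19, value 19+26+18=63
Best: 71 util.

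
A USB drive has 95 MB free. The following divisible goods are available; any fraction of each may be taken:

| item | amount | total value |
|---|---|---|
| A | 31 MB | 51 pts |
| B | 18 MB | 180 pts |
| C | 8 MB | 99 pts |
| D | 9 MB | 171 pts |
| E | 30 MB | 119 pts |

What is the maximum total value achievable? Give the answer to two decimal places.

Take in order of value per unit:
- D (171/9 per unit): all 9 → value 171, running total 171.00
- C (99/8 per unit): all 8 → value 99, running total 270.00
- B (180/18 per unit): all 18 → value 180, running total 450.00
- E (119/30 per unit): all 30 → value 119, running total 569.00
- A (51/31 per unit): 30 of 31 → value 30×51/31 = 49.3548, running total 618.35
Total 618.35.

618.35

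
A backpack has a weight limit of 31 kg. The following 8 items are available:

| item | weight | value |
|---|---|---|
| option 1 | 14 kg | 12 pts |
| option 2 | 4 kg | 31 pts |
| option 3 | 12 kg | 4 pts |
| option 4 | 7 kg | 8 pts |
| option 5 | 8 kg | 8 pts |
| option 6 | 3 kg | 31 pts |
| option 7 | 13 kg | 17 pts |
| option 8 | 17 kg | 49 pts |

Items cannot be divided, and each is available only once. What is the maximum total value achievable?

119 pts

This is a 0/1 knapsack; check combinations near the capacity.
- option 2+option 4+option 6+option 8: weight 4+7+3+17=31, value 31+8+31+49=119
- option 2+option 6+option 8: weight 4+3+17=24, value 31+31+49=111
- option 4+option 6+option 8: weight 7+3+17=27, value 8+31+49=88
- option 2+option 4+option 8: weight 4+7+17=28, value 31+8+49=88
- option 5+option 6+option 8: weight 8+3+17=28, value 8+31+49=88
Best: 119 pts.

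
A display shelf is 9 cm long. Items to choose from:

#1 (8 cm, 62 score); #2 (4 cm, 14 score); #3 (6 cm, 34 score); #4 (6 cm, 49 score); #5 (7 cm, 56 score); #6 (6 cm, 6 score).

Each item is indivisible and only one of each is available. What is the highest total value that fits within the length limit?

62 score

This is a 0/1 knapsack; check combinations near the capacity.
- #1: length 8, value 62
- #5: length 7, value 56
- #4: length 6, value 49
- #3: length 6, value 34
- #2: length 4, value 14
Best: 62 score.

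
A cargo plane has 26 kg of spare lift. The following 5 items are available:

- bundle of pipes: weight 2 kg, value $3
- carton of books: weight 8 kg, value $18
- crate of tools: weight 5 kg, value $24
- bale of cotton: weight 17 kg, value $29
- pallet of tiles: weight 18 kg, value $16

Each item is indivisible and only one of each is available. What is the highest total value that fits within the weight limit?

$56

Check high-value combinations within 26 kg:
- bundle of pipes+crate of tools+bale of cotton: weight 2+5+17=24, value 3+24+29=56
- crate of tools+bale of cotton: weight 5+17=22, value 24+29=53
- carton of books+bale of cotton: weight 8+17=25, value 18+29=47
Best: $56.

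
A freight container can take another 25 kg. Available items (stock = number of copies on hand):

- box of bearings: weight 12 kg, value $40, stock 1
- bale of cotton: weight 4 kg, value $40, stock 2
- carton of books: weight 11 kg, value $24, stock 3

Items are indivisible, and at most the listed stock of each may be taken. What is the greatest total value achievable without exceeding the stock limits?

Top feasible selections:
- 1×box of bearings + 2×bale of cotton: weight 20, value 120
- 2×bale of cotton + 1×carton of books: weight 19, value 104
- 2×bale of cotton: weight 8, value 80
Best: $120.

$120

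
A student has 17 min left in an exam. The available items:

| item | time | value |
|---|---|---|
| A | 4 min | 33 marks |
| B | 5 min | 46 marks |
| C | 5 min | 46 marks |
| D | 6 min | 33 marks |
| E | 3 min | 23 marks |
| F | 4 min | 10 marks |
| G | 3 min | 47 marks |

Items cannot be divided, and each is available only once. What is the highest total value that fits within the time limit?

Check high-value combinations within 17 min:
- A+B+C+G: time 4+5+5+3=17, value 33+46+46+47=172
- B+C+E+G: time 5+5+3+3=16, value 46+46+23+47=162
- A+B+E+G: time 4+5+3+3=15, value 33+46+23+47=149
- A+C+E+G: time 4+5+3+3=15, value 33+46+23+47=149
- B+D+E+G: time 5+6+3+3=17, value 46+33+23+47=149
Best: 172 marks.

172 marks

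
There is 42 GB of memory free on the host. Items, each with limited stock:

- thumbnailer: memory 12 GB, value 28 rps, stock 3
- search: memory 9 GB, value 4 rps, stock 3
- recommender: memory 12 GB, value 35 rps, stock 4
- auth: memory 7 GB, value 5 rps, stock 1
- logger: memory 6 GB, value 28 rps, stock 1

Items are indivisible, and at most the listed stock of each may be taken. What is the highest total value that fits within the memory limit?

133 rps

Top feasible selections:
- 3×recommender + 1×logger: memory 42, value 133
- 1×thumbnailer + 2×recommender + 1×logger: memory 42, value 126
- 2×thumbnailer + 1×recommender + 1×logger: memory 42, value 119
Best: 133 rps.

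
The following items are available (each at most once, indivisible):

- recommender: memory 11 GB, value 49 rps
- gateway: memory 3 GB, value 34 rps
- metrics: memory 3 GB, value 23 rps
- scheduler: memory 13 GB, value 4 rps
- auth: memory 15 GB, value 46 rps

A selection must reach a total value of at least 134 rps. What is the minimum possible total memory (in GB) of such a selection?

Subsets with value ≥ 134, sorted by total memory:
- recommender+gateway+metrics+auth: memory 32, value 152
- recommender+gateway+metrics+scheduler+auth: memory 45, value 156
Minimum memory: 32 GB.

32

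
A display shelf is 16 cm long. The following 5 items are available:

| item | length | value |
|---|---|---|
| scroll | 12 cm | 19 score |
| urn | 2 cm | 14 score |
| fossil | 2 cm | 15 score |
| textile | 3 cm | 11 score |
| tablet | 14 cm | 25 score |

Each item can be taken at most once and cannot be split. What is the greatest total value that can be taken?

Check high-value combinations within 16 cm:
- scroll+urn+fossil: length 12+2+2=16, value 19+14+15=48
- urn+fossil+textile: length 2+2+3=7, value 14+15+11=40
- fossil+tablet: length 2+14=16, value 15+25=40
- urn+tablet: length 2+14=16, value 14+25=39
Best: 48 score.

48 score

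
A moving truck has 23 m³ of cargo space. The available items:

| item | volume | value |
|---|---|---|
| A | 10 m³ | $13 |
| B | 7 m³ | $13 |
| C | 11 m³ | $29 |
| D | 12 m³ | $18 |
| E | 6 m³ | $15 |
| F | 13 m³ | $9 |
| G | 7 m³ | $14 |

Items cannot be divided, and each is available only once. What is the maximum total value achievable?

Check high-value combinations within 23 m³:
- C+D: volume 11+12=23, value 29+18=47
- C+E: volume 11+6=17, value 29+15=44
- C+G: volume 11+7=18, value 29+14=43
- B+C: volume 7+11=18, value 13+29=42
Best: $47.

$47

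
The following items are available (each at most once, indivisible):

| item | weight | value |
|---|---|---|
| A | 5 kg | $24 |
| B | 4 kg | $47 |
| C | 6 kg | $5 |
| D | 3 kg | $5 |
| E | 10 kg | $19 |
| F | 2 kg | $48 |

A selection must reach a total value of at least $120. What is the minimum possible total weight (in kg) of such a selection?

Subsets with value ≥ 120, sorted by total weight:
- A+B+D+F: weight 14, value 124
- A+B+C+F: weight 17, value 124
- A+B+C+D+F: weight 20, value 129
- A+B+E+F: weight 21, value 138
Minimum weight: 14 kg.

14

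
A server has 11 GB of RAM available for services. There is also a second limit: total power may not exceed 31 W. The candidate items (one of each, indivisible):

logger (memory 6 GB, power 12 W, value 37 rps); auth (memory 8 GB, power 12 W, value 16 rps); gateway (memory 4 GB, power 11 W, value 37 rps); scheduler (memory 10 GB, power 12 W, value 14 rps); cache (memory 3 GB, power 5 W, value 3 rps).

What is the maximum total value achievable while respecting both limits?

74 rps

Feasible sets respecting both limits:
- logger+gateway: memory 10, power 23, value 74
- logger+cache: memory 9, power 17, value 40
- gateway+cache: memory 7, power 16, value 40
- logger: memory 6, power 12, value 37
Best: 74 rps.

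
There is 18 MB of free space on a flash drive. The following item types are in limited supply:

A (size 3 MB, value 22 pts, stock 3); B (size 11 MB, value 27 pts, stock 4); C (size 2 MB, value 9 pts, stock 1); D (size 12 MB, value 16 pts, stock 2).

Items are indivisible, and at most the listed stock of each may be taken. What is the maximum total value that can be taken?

Best selections within size 18 and stock limits:
- 3×A + 1×C: size 11, value 75
- 2×A + 1×B: size 17, value 71
- 3×A: size 9, value 66
Best: 75 pts.

75 pts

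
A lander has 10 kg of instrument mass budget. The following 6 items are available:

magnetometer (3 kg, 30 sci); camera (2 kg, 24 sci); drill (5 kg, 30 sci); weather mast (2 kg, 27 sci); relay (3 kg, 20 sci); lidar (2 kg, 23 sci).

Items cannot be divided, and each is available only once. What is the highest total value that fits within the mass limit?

104 sci

This is a 0/1 knapsack; check combinations near the capacity.
- magnetometer+camera+weather mast+lidar: mass 3+2+2+2=9, value 30+24+27+23=104
- magnetometer+camera+weather mast+relay: mass 3+2+2+3=10, value 30+24+27+20=101
- magnetometer+weather mast+relay+lidar: mass 3+2+3+2=10, value 30+27+20+23=100
- magnetometer+camera+relay+lidar: mass 3+2+3+2=10, value 30+24+20+23=97
- camera+weather mast+relay+lidar: mass 2+2+3+2=9, value 24+27+20+23=94
Best: 104 sci.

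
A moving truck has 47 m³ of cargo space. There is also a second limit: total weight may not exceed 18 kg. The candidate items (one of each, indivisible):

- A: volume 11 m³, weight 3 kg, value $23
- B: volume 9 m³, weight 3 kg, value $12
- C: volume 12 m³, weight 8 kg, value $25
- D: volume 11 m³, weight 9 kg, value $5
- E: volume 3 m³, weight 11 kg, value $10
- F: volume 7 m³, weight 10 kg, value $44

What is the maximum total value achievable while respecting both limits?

Feasible sets respecting both limits:
- A+B+F: volume 27, weight 16, value 79
- C+F: volume 19, weight 18, value 69
- A+F: volume 18, weight 13, value 67
Best: $79.

$79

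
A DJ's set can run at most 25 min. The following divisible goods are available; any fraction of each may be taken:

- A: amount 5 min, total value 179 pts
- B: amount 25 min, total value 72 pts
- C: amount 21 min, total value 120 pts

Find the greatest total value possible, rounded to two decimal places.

Take in order of value per unit:
- A (179/5 per unit): all 5 → value 179, running total 179.00
- C (120/21 per unit): 20 of 21 → value 20×120/21 = 114.2857, running total 293.29
Total 293.29.

293.29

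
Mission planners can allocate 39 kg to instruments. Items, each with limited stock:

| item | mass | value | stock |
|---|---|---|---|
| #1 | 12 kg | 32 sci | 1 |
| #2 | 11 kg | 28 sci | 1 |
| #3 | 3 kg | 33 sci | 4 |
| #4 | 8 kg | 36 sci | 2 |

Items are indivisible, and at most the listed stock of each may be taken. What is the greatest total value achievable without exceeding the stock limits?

Best selections within mass 39 and stock limits:
- 1×#2 + 4×#3 + 2×#4: mass 39, value 232
- 4×#3 + 2×#4: mass 28, value 204
- 1×#1 + 3×#3 + 2×#4: mass 37, value 203
- 1×#1 + 4×#3 + 1×#4: mass 32, value 200
Best: 232 sci.

232 sci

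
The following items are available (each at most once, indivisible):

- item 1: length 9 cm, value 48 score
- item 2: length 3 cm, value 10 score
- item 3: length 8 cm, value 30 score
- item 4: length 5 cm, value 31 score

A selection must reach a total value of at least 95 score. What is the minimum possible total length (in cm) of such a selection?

Subsets with value ≥ 95, sorted by total length:
- item 1+item 3+item 4: length 22, value 109
- item 1+item 2+item 3+item 4: length 25, value 119
Minimum length: 22 cm.

22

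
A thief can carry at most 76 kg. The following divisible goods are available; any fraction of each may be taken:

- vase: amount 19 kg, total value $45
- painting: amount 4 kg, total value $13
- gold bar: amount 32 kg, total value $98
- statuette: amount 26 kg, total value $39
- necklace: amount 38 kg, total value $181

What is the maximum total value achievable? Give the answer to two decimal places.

Take in order of value per unit:
- necklace (181/38 per unit): all 38 → value 181, running total 181.00
- painting (13/4 per unit): all 4 → value 13, running total 194.00
- gold bar (98/32 per unit): all 32 → value 98, running total 292.00
- vase (45/19 per unit): 2 of 19 → value 2×45/19 = 4.7368, running total 296.74
Total 296.74.

296.74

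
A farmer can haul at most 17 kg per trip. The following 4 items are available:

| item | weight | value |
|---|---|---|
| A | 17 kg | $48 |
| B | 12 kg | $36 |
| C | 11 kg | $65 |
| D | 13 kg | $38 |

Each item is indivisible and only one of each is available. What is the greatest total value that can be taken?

$65

Check high-value combinations within 17 kg:
- C: weight 11, value 65
- A: weight 17, value 48
- D: weight 13, value 38
- B: weight 12, value 36
Best: $65.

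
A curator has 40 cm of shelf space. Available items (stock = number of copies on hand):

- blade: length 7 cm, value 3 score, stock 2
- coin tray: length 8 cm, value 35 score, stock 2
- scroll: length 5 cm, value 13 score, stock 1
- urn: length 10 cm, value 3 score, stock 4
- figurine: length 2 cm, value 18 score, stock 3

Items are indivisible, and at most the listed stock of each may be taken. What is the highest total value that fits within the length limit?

140 score

Best selections within length 40 and stock limits:
- 1×blade + 2×coin tray + 1×scroll + 3×figurine: length 34, value 140
- 2×coin tray + 1×scroll + 1×urn + 3×figurine: length 37, value 140
- 2×coin tray + 1×scroll + 3×figurine: length 27, value 137
- 2×blade + 2×coin tray + 3×figurine: length 36, value 130
Best: 140 score.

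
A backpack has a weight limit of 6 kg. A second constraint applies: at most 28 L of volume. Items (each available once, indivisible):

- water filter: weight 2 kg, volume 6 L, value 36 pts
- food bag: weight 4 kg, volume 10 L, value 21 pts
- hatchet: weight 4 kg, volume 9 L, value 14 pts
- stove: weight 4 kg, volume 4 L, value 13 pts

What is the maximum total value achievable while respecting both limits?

57 pts

Feasible sets respecting both limits:
- water filter+food bag: weight 6, volume 16, value 57
- water filter+hatchet: weight 6, volume 15, value 50
- water filter+stove: weight 6, volume 10, value 49
- water filter: weight 2, volume 6, value 36
Best: 57 pts.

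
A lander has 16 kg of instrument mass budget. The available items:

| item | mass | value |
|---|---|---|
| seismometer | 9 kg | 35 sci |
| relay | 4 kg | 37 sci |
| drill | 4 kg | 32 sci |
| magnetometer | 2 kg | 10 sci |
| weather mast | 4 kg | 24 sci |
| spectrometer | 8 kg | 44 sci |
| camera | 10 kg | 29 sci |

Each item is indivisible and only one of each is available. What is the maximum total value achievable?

113 sci

Check high-value combinations within 16 kg:
- relay+drill+spectrometer: mass 4+4+8=16, value 37+32+44=113
- relay+weather mast+spectrometer: mass 4+4+8=16, value 37+24+44=105
- relay+drill+magnetometer+weather mast: mass 4+4+2+4=14, value 37+32+10+24=103
- drill+weather mast+spectrometer: mass 4+4+8=16, value 32+24+44=100
Best: 113 sci.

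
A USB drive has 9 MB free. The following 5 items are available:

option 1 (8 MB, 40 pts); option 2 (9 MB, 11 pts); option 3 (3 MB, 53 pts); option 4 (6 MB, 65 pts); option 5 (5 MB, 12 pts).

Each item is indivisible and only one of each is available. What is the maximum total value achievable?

118 pts

This is a 0/1 knapsack; check combinations near the capacity.
- option 3+option 4: size 3+6=9, value 53+65=118
- option 4: size 6, value 65
- option 3+option 5: size 3+5=8, value 53+12=65
- option 3: size 3, value 53
- option 1: size 8, value 40
Best: 118 pts.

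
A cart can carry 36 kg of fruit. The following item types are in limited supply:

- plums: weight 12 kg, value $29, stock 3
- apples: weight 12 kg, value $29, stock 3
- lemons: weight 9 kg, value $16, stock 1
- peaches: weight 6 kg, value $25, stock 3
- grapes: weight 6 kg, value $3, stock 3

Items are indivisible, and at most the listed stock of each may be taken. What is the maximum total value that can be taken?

Top feasible selections:
- 2×apples + 2×peaches: weight 36, value 108
- 1×plums + 1×apples + 2×peaches: weight 36, value 108
- 2×plums + 2×peaches: weight 36, value 108
- 1×apples + 3×peaches + 1×grapes: weight 36, value 107
Best: $108.

$108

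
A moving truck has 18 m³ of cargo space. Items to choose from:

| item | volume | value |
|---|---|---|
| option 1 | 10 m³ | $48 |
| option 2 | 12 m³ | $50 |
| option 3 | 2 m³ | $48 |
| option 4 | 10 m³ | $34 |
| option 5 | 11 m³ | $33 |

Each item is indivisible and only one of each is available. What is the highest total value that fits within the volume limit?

This is a 0/1 knapsack; check combinations near the capacity.
- option 2+option 3: volume 12+2=14, value 50+48=98
- option 1+option 3: volume 10+2=12, value 48+48=96
- option 3+option 4: volume 2+10=12, value 48+34=82
Best: $98.

$98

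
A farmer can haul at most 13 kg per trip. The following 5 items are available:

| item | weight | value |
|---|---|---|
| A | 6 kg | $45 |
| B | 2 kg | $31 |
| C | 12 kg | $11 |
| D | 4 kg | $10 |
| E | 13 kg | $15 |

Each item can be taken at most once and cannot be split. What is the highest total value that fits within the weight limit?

Check high-value combinations within 13 kg:
- A+B+D: weight 6+2+4=12, value 45+31+10=86
- A+B: weight 6+2=8, value 45+31=76
- A+D: weight 6+4=10, value 45+10=55
Best: $86.

$86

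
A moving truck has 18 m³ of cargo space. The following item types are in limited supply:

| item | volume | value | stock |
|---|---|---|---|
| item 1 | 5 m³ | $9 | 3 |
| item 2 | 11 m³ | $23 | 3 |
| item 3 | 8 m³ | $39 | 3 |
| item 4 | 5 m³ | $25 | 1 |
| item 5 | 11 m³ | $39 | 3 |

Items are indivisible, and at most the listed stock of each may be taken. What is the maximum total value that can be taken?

$78

Top feasible selections:
- 2×item 3: volume 16, value 78
- 1×item 1 + 1×item 3 + 1×item 4: volume 18, value 73
- 1×item 3 + 1×item 4: volume 13, value 64
Best: $78.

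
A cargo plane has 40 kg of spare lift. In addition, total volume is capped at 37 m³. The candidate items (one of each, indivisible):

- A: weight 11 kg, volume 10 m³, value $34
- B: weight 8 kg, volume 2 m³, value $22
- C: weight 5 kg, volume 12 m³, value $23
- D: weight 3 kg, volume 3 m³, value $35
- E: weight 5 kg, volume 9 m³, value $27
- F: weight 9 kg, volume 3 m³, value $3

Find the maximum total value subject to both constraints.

$141

Feasible sets respecting both limits:
- A+B+C+D+E: weight 32, volume 36, value 141
- A+C+D+E+F: weight 33, volume 37, value 122
- A+B+D+E+F: weight 36, volume 27, value 121
Best: $141.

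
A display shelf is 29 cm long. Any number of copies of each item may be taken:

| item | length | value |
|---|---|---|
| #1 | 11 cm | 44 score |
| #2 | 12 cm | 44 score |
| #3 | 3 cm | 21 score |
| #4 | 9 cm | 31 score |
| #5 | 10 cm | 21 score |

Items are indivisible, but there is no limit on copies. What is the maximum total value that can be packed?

189 score

Best value-per-unit is #3 at 21/3, and filling with it alone uses length 9×3=27. No mix of the others beats 9×21 = 189.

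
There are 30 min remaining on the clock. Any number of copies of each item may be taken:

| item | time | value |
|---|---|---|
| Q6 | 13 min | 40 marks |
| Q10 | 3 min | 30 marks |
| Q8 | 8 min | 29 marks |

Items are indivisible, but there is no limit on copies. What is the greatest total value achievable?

300 marks

Best value-per-unit is Q10 at 30/3, and filling with it alone uses time 10×3=30. No mix of the others beats 10×30 = 300.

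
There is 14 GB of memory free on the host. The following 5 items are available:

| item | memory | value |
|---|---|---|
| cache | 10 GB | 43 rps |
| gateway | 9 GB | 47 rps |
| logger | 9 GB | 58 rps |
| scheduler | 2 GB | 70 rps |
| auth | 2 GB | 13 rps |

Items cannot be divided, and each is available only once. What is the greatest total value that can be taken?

141 rps

Check high-value combinations within 14 GB:
- logger+scheduler+auth: memory 9+2+2=13, value 58+70+13=141
- gateway+scheduler+auth: memory 9+2+2=13, value 47+70+13=130
- logger+scheduler: memory 9+2=11, value 58+70=128
- cache+scheduler+auth: memory 10+2+2=14, value 43+70+13=126
- gateway+scheduler: memory 9+2=11, value 47+70=117
Best: 141 rps.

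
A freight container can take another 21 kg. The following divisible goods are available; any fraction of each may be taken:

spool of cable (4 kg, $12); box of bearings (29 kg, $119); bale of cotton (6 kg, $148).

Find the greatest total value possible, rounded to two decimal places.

Take in order of value per unit:
- bale of cotton (148/6 per unit): all 6 → value 148, running total 148.00
- box of bearings (119/29 per unit): 15 of 29 → value 15×119/29 = 61.5517, running total 209.55
Total 209.55.

209.55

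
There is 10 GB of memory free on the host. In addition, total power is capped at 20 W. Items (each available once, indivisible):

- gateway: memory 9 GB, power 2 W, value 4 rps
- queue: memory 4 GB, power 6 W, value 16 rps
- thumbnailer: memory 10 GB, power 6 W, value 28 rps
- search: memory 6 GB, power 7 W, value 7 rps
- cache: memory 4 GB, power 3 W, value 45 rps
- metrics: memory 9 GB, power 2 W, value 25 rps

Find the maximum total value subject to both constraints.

61 rps

Feasible sets respecting both limits:
- queue+cache: memory 8, power 9, value 61
- search+cache: memory 10, power 10, value 52
- cache: memory 4, power 3, value 45
- thumbnailer: memory 10, power 6, value 28
Best: 61 rps.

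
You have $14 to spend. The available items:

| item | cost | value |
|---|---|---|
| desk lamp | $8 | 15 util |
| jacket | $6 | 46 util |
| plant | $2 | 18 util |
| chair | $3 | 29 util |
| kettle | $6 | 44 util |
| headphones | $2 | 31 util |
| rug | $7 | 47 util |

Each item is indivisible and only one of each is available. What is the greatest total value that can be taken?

125 util

Check high-value combinations within $14:
- plant+chair+headphones+rug: cost 2+3+2+7=14, value 18+29+31+47=125
- jacket+plant+chair+headphones: cost 6+2+3+2=13, value 46+18+29+31=124
- plant+chair+kettle+headphones: cost 2+3+6+2=13, value 18+29+44+31=122
- jacket+kettle+headphones: cost 6+6+2=14, value 46+44+31=121
- jacket+plant+kettle: cost 6+2+6=14, value 46+18+44=108
Best: 125 util.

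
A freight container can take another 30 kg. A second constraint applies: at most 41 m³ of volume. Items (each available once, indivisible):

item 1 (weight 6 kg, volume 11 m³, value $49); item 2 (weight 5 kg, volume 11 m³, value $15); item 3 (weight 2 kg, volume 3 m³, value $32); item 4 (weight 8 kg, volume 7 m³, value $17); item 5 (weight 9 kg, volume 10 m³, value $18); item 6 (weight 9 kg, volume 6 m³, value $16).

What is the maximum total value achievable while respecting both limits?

Feasible sets respecting both limits:
- item 1+item 2+item 3+item 4+item 6: weight 30, volume 38, value 129
- item 1+item 3+item 4+item 5: weight 25, volume 31, value 116
- item 1+item 3+item 5+item 6: weight 26, volume 30, value 115
Best: $129.

$129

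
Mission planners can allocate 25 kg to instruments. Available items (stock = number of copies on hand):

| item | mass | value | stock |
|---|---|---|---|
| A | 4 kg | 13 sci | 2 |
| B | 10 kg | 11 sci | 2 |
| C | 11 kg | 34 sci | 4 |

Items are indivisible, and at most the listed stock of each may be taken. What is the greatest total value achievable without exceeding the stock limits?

68 sci

Best selections within mass 25 and stock limits:
- 2×C: mass 22, value 68
- 2×A + 1×C: mass 19, value 60
Best: 68 sci.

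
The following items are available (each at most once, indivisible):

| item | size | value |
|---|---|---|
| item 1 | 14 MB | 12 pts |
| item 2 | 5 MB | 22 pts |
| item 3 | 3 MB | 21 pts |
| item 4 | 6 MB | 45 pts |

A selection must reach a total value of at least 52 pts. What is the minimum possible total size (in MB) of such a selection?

9

Subsets with value ≥ 52, sorted by total size:
- item 3+item 4: size 9, value 66
- item 2+item 4: size 11, value 67
Minimum size: 9 MB.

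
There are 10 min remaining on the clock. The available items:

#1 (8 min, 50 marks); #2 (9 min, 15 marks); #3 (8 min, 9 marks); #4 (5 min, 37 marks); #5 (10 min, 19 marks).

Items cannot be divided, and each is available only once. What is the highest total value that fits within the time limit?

50 marks

Check high-value combinations within 10 min:
- #1: time 8, value 50
- #4: time 5, value 37
- #5: time 10, value 19
Best: 50 marks.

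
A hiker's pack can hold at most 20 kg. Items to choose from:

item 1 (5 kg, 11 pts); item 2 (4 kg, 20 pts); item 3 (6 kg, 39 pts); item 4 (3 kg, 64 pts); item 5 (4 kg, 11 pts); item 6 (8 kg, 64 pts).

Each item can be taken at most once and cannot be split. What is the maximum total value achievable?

Check high-value combinations within 20 kg:
- item 3+item 4+item 6: weight 6+3+8=17, value 39+64+64=167
- item 2+item 4+item 5+item 6: weight 4+3+4+8=19, value 20+64+11+64=159
- item 1+item 2+item 4+item 6: weight 5+4+3+8=20, value 11+20+64+64=159
Best: 167 pts.

167 pts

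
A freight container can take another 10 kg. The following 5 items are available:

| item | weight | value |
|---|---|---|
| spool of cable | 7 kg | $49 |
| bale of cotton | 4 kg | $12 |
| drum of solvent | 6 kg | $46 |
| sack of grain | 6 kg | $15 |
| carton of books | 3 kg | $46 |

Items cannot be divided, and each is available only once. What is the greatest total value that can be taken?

Check high-value combinations within 10 kg:
- spool of cable+carton of books: weight 7+3=10, value 49+46=95
- drum of solvent+carton of books: weight 6+3=9, value 46+46=92
- sack of grain+carton of books: weight 6+3=9, value 15+46=61
Best: $95.

$95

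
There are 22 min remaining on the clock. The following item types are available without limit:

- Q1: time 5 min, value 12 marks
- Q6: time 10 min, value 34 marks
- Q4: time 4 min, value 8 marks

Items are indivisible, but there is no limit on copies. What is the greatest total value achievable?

Best value-per-unit is Q6 at 34/10, and filling with it alone uses time 2×10=20. No mix of the others beats 2×34 = 68.

68 marks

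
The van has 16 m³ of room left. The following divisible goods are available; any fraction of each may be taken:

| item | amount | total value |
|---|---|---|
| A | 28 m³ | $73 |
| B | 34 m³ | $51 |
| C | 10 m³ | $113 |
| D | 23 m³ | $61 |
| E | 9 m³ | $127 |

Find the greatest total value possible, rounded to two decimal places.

206.10

Take in order of value per unit:
- E (127/9 per unit): all 9 → value 127, running total 127.00
- C (113/10 per unit): 7 of 10 → value 7×113/10 = 79.1000, running total 206.10
Total 206.10.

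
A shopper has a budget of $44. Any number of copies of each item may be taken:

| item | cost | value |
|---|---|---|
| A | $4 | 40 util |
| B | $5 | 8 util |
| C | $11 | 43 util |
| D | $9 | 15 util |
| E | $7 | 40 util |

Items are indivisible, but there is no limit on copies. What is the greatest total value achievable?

Best value-per-unit is A at 40/4, and filling with it alone uses cost 11×4=44. No mix of the others beats 11×40 = 440.

440 util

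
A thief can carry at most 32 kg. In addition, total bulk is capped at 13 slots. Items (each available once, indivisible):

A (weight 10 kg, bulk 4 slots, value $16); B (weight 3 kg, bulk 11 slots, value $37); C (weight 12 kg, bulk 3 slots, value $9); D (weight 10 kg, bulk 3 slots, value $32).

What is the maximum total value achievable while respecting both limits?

$57

Feasible sets respecting both limits:
- A+C+D: weight 32, bulk 10, value 57
- A+D: weight 20, bulk 7, value 48
- C+D: weight 22, bulk 6, value 41
- B: weight 3, bulk 11, value 37
Best: $57.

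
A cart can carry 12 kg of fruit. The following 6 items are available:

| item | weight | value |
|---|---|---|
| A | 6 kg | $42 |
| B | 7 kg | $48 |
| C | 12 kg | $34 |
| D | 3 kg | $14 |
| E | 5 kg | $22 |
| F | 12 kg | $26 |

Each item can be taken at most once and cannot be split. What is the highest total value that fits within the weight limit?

Check high-value combinations within 12 kg:
- B+E: weight 7+5=12, value 48+22=70
- A+E: weight 6+5=11, value 42+22=64
- B+D: weight 7+3=10, value 48+14=62
Best: $70.

$70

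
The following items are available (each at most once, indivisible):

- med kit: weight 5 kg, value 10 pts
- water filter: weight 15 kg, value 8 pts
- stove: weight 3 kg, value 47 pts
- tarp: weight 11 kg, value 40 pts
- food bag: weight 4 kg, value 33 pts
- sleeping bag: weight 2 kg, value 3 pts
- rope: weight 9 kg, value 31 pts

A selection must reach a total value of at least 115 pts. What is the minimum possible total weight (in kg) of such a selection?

Subsets with value ≥ 115, sorted by total weight:
- stove+tarp+food bag: weight 18, value 120
- stove+tarp+food bag+sleeping bag: weight 20, value 123
Minimum weight: 18 kg.

18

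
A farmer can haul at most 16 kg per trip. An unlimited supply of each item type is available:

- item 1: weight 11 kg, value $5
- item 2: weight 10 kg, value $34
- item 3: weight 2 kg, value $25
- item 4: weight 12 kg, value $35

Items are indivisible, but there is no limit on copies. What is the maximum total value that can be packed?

$200

Best value-per-unit is item 3 at 25/2, and filling with it alone uses weight 8×2=16. No mix of the others beats 8×25 = 200.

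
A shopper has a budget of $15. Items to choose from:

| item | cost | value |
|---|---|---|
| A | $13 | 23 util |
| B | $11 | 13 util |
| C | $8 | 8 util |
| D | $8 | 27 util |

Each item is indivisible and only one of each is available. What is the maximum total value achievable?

Check high-value combinations within $15:
- D: cost 8, value 27
- A: cost 13, value 23
- B: cost 11, value 13
- C: cost 8, value 8
Best: 27 util.

27 util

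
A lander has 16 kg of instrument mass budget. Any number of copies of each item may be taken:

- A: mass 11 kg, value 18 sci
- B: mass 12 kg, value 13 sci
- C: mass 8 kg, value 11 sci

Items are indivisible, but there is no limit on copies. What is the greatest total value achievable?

Best value-per-unit is A at 18/11; filling with it alone gives 1×18 = 18.
Optimal mix: 2×C → mass 16, value 22.

22 sci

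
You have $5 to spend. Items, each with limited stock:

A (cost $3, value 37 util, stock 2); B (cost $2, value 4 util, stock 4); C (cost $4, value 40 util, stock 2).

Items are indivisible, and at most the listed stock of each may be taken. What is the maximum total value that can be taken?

41 util

Best selections within cost 5 and stock limits:
- 1×A + 1×B: cost 5, value 41
- 1×C: cost 4, value 40
- 1×A: cost 3, value 37
Best: 41 util.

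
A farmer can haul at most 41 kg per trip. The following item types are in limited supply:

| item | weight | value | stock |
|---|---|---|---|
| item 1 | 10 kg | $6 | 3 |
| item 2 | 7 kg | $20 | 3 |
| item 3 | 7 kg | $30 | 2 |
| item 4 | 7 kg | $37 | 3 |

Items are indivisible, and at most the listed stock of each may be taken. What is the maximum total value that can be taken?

Best selections within weight 41 and stock limits:
- 2×item 3 + 3×item 4: weight 35, value 171
- 1×item 2 + 1×item 3 + 3×item 4: weight 35, value 161
- 1×item 2 + 2×item 3 + 2×item 4: weight 35, value 154
Best: $171.

$171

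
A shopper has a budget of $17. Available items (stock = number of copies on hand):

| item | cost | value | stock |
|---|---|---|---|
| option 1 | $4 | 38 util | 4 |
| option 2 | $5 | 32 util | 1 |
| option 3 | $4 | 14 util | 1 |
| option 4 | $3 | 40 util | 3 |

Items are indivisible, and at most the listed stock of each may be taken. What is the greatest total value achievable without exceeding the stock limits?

196 util

Best selections within cost 17 and stock limits:
- 2×option 1 + 3×option 4: cost 17, value 196
- 1×option 1 + 1×option 3 + 3×option 4: cost 17, value 172
- 1×option 1 + 3×option 4: cost 13, value 158
- 2×option 1 + 2×option 4: cost 14, value 156
Best: 196 util.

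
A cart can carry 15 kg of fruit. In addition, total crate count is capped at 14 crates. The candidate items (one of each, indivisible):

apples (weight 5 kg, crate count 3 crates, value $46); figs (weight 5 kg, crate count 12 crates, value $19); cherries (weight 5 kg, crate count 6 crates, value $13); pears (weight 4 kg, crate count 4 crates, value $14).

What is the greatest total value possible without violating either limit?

Feasible sets respecting both limits:
- apples+cherries+pears: weight 14, crate count 13, value 73
- apples+pears: weight 9, crate count 7, value 60
- apples+cherries: weight 10, crate count 9, value 59
Best: $73.

$73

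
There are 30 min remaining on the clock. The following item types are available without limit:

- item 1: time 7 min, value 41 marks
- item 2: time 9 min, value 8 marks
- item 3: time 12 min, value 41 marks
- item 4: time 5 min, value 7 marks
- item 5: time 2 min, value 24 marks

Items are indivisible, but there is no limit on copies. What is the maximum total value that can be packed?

360 marks

Best value-per-unit is item 5 at 24/2, and filling with it alone uses time 15×2=30. No mix of the others beats 15×24 = 360.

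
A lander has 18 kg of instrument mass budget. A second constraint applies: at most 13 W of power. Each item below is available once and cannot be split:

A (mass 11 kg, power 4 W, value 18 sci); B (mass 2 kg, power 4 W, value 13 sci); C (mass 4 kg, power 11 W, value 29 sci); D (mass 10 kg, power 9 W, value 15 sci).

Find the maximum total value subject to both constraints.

Feasible sets respecting both limits:
- A+B: mass 13, power 8, value 31
- C: mass 4, power 11, value 29
- B+D: mass 12, power 13, value 28
- A: mass 11, power 4, value 18
Best: 31 sci.

31 sci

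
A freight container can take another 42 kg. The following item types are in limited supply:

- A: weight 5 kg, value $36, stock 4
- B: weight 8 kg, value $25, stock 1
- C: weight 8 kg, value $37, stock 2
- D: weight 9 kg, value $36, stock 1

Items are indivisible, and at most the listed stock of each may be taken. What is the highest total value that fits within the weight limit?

$218

Top feasible selections:
- 4×A + 2×C: weight 36, value 218
- 3×A + 2×C + 1×D: weight 40, value 218
- 4×A + 1×C + 1×D: weight 37, value 217
- 3×A + 1×B + 2×C: weight 39, value 207
Best: $218.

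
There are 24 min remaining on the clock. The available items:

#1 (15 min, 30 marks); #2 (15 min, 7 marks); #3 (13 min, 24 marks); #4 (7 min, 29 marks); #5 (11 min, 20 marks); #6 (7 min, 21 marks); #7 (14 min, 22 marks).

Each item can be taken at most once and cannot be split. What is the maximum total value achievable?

This is a 0/1 knapsack; check combinations near the capacity.
- #1+#4: time 15+7=22, value 30+29=59
- #3+#4: time 13+7=20, value 24+29=53
- #4+#7: time 7+14=21, value 29+22=51
Best: 59 marks.

59 marks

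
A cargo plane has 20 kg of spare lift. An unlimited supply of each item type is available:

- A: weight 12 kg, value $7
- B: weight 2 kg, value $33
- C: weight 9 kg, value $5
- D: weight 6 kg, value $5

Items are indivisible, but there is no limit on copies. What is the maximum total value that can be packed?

$330

Best value-per-unit is B at 33/2, and filling with it alone uses weight 10×2=20. No mix of the others beats 10×33 = 330.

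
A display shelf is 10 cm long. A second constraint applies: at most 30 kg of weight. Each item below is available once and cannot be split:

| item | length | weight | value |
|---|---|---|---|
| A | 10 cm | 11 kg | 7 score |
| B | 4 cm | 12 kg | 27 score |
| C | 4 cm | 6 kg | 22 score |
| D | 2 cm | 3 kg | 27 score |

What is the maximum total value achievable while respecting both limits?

Feasible sets respecting both limits:
- B+C+D: length 10, weight 21, value 76
- B+D: length 6, weight 15, value 54
- B+C: length 8, weight 18, value 49
Best: 76 score.

76 score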